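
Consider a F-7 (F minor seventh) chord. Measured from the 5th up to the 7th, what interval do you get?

minor 3rd

F minor seventh: F–Ab–C–Eb.
That puts C below Eb.
3 letter names make it a third; at 3 semitones (a half step narrower than major) the quality is minor.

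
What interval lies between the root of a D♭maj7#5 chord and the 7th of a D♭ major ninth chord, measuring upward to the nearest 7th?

major seventh

D♭maj7#5 has D♭ as its root, and D♭ major ninth has C as its 7th.
From D♭ to C is 11 semitones, exactly the major seventh.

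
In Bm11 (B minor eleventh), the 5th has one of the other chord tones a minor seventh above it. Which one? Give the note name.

B minor eleventh: B–D–F#–A–C#–E.
The 5th is F#. A minor seventh above F# is E.
E is the chord's 11th.

E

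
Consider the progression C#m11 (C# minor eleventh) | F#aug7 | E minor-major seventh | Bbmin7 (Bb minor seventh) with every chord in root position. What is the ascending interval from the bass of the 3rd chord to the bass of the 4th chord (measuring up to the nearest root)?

The roots are E and Bb.
E up to Bb is 6 semitones, a half step narrower than a perfect fifth, so the interval is diminished.

diminished fifth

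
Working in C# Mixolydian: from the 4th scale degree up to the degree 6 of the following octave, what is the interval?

Spelling C# Mixolydian: C# D# E# F# G# A# B.
The 4th scale degree is F# and the scale degree 6 (up an octave) is A#.
F# up to A# spans 10 letter names and 16 semitones — a major tenth.

major 10th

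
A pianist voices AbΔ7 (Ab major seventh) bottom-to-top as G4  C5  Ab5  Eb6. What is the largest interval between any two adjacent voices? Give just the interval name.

m6

Adjacent intervals: G4→C5 = perfect fourth; C5→Ab5 = minor sixth; Ab5→Eb6 = perfect fifth.
The largest is C5 to Ab5, a minor sixth (8 semitones).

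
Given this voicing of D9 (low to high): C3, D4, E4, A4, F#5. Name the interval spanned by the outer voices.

A18

The outer voices are C3 and F#5.
18 letter names make it a 18th; at 30 semitones (a half step wider than perfect) the quality is augmented.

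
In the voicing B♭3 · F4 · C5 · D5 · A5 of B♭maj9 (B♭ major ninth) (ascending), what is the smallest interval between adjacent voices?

major second

Adjacent intervals: B♭3→F4 = perfect fifth; F4→C5 = perfect fifth; C5→D5 = major second; D5→A5 = perfect fifth.
The smallest is C5 to D5, a major second (2 semitones).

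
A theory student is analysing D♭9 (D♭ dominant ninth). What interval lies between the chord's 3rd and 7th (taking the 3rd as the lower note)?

Spelling the chord: D♭, F, A♭, C♭, E♭.
3rd = F; 7th = C♭.
5 letter names make it a fifth; at 6 semitones (a half step narrower than perfect) the quality is diminished.
That tritone between 3rd and 7th is what gives the dominant seventh its pull toward resolution.

diminished fifth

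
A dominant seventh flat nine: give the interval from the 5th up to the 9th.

diminished fifth

The chord tones of A7b9 are A-C♯-E-G-B♭.
So we need the interval from E up to B♭.
E up to B♭ is 6 semitones, a half step narrower than a perfect fifth, so the interval is diminished.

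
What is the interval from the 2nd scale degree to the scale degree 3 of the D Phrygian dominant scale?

The scale runs D E♭ F♯ G A B♭ C.
The 2nd scale degree is E♭ and the degree 3 is F♯.
From E♭ to F♯: 3 semitones over a second = augmented.

A2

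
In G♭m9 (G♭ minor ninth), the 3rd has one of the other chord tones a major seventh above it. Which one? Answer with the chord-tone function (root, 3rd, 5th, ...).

9th

Spelling the chord: G♭, B𝄫, D♭, F♭, A♭.
The 3rd is B𝄫. A major seventh above B𝄫 is A♭.
A♭ is the chord's 9th.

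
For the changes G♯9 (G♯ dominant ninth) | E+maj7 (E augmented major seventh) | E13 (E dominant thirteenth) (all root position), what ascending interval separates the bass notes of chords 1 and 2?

minor 6th

The roots are G♯ and E.
6 letter names make it a sixth; at 8 semitones (a half step narrower than major) the quality is minor.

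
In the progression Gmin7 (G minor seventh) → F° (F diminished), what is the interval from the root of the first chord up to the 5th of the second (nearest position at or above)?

d4

Gmin7 (G minor seventh) has G as its root, and F° (F diminished) has Cb as its 5th.
4 letter names make it a fourth; at 4 semitones (a half step narrower than perfect) the quality is diminished.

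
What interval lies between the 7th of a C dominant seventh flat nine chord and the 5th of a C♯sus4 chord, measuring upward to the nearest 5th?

The 7th of C dominant seventh flat nine is B♭; the 5th of C♯sus4 is G♯.
From B♭ to G♯: 10 semitones over a sixth = augmented.

A6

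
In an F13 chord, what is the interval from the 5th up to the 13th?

major ninth

Spelling the chord: F-A-C-Eb-G-D.
That puts C below D.
C up to D spans 9 letter names and 14 semitones — a major ninth.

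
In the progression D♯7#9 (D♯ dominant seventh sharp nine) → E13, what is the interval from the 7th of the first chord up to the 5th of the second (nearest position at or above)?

The 7th of D♯7#9 (D♯ dominant seventh sharp nine) is C♯; the 5th of E13 is B.
7 letter names make it a seventh; at 10 semitones (a half step narrower than major) the quality is minor.

minor seventh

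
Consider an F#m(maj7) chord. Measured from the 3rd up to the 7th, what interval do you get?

augmented fifth

The chord tones of F#mM7 are F#–A–C#–E#.
The 3rd is A and the 7th is E#.
From A to E#: 8 semitones over a fifth = augmented.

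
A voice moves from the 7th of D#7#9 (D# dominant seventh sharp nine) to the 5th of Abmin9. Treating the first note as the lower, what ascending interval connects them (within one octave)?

diminished third

The 7th of D#7#9 (D# dominant seventh sharp nine) is C#; the 5th of Abmin9 is Eb.
From C# to Eb: 2 semitones over a third = diminished.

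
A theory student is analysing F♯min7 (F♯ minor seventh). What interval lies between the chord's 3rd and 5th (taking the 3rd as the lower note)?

M3

The chord tones of F♯-7 are F♯–A–C♯–E.
The 3rd is A and the 5th is C♯.
Counting 3 letters and 4 half steps from A gives a major third.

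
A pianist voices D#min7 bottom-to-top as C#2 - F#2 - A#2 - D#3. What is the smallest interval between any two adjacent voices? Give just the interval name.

Adjacent intervals: C#2→F#2 = perfect fourth; F#2→A#2 = major third; A#2→D#3 = perfect fourth.
The smallest is F#2 to A#2, a major third (4 semitones).

major third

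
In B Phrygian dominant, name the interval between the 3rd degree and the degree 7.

Spelling B Phrygian dominant: B C D# E F# G A.
So we need the interval from D# up to A.
D# up to A is 6 semitones, a half step narrower than a perfect fifth, so the interval is diminished.

diminished fifth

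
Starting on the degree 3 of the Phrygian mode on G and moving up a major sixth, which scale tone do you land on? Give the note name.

G

The scale is G Ab Bb C D Eb F.
The degree 3 is Bb; a major sixth above that is G — scale degree 1.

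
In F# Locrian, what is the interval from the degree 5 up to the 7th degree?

Spelling F# Locrian: F# G A B C D E.
The degree 5 is C and the 7th scale degree is E.
From C to E is 4 semitones, exactly the major third.

major 3rd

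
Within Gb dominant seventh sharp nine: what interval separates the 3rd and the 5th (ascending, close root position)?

minor 3rd

Spelling the chord: Gb Bb Db Fb A.
That puts Bb below Db.
From Bb to Db: 3 semitones over a third = minor.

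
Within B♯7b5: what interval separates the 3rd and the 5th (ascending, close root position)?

The chord tones of B♯ dominant seventh flat five are B♯ D𝄪 F♯ A♯.
That puts D𝄪 below F♯.
D𝄪 up to F♯ is 2 semitones, a whole step narrower than a major third, so the interval is diminished.

diminished 3rd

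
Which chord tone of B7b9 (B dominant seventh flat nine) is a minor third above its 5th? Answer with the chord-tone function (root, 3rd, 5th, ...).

7th

B dominant seventh flat nine is spelled B-D♯-F♯-A-C.
The 5th is F♯. A minor third above F♯ is A.
A is the chord's 7th.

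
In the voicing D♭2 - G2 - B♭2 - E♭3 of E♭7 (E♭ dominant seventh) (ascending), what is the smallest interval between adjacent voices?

Adjacent intervals: D♭2→G2 = augmented fourth; G2→B♭2 = minor third; B♭2→E♭3 = perfect fourth.
The smallest is G2 to B♭2, a minor third (3 semitones).

minor third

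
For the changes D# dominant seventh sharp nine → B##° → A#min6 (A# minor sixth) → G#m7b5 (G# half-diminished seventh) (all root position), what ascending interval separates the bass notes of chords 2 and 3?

diminished seventh

The roots are B## and A#.
B## up to A# is 9 semitones, a whole step narrower than a major seventh, so the interval is diminished.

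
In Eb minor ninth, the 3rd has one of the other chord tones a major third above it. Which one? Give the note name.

Bb

Eb minor ninth is spelled Eb, Gb, Bb, Db, F.
The 3rd is Gb. A major third above Gb is Bb.
Bb is the chord's 5th.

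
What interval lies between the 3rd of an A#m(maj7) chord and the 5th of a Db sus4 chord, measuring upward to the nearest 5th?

diminished sixth

The 3rd of A#m(maj7) is C#; the 5th of Db sus4 is Ab.
C# up to Ab is 7 semitones, a whole step narrower than a major sixth, so the interval is diminished.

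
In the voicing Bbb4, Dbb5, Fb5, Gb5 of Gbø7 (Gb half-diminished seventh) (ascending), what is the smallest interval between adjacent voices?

Adjacent intervals: Bbb4→Dbb5 = minor third; Dbb5→Fb5 = major third; Fb5→Gb5 = major second.
The smallest is Fb5 to Gb5, a major second (2 semitones).

major 2nd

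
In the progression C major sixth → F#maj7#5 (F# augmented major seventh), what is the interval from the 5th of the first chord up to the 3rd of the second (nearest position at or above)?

augmented second

C major sixth has G as its 5th, and F#maj7#5 (F# augmented major seventh) has A# as its 3rd.
G up to A# is 3 semitones, a half step wider than a major second, so the interval is augmented.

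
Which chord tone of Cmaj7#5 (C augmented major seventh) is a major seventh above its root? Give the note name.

The chord tones of Cmaj7#5 are C–E–G#–B.
The root is C. A major seventh above C is B.
B is the chord's 7th.

B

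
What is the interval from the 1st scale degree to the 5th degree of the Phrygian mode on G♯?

G♯ phrygian: G♯ A B C♯ D♯ E F♯.
1st scale degree = G♯; 5th degree = D♯.
Counting 5 letters and 7 half steps from G♯ gives a perfect fifth.

perfect fifth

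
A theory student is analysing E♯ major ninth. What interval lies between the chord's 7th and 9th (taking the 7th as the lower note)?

m3

Spelling the chord: E♯, G𝄪, B♯, D𝄪, F𝄪.
So we need the interval from D𝄪 up to F𝄪.
From D𝄪 to F𝄪: 3 semitones over a third = minor.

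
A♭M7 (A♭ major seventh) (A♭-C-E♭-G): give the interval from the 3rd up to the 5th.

So we need the interval from C up to E♭.
C up to E♭ is 3 semitones, a half step narrower than a major third, so the interval is minor.

minor third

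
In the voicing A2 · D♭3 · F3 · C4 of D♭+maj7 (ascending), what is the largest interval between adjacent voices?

Adjacent intervals: A2→D♭3 = diminished fourth; D♭3→F3 = major third; F3→C4 = perfect fifth.
The largest is F3 to C4, a perfect fifth (7 semitones).

perfect fifth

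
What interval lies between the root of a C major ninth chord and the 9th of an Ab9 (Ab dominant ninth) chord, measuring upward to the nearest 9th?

minor 7th

The root of C major ninth is C; the 9th of Ab9 (Ab dominant ninth) is Bb.
7 letter names make it a seventh; at 10 semitones (a half step narrower than major) the quality is minor.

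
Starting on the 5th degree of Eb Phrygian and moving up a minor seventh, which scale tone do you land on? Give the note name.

Ab

The scale is Eb Fb Gb Ab Bb Cb Db.
The 5th degree is Bb; a minor seventh above that is Ab — scale degree 4.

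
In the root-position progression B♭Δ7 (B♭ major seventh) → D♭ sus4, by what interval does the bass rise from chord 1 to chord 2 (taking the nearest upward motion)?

m3

The roots are B♭ and D♭.
From B♭ to D♭: 3 semitones over a third = minor.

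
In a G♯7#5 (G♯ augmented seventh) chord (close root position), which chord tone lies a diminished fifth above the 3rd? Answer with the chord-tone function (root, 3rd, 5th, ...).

7th

Spelling the chord: G♯ B♯ D𝄪 F♯.
The 3rd is B♯. A diminished fifth above B♯ is F♯.
F♯ is the chord's 7th.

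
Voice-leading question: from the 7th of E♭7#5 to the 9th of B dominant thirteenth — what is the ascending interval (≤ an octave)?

augmented seventh

The 7th of E♭7#5 is D♭; the 9th of B dominant thirteenth is C♯.
From D♭ to C♯: 12 semitones over a seventh = augmented.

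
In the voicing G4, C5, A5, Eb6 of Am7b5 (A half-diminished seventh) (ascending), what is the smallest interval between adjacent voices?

Adjacent intervals: G4→C5 = perfect fourth; C5→A5 = major sixth; A5→Eb6 = diminished fifth.
The smallest is G4 to C5, a perfect fourth (5 semitones).

P4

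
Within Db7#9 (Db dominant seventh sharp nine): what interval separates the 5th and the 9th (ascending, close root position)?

A5

Db7#9 (Db dominant seventh sharp nine) is spelled Db-F-Ab-Cb-E.
The 5th is Ab and the 9th is E.
5 letter names make it a fifth; at 8 semitones (a half step wider than perfect) the quality is augmented.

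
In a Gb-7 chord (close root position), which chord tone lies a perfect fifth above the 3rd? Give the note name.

Fb

Gbmin7 is spelled Gb Bbb Db Fb.
The 3rd is Bbb. A perfect fifth above Bbb is Fb.
Fb is the chord's 7th.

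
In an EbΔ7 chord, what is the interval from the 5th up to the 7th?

EbM7 (Eb major seventh): Eb G Bb D.
So we need the interval from Bb up to D.
Bb up to D spans 3 letter names and 4 semitones — a major third.

major third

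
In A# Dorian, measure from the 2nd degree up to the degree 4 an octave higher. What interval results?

Spelling A# Dorian: A# B# C# D# E# F## G#.
That puts B# below D#.
10 letter names make it a tenth; at 15 semitones (a half step narrower than major) the quality is minor.

minor tenth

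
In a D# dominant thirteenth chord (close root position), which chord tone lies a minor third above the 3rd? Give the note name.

D#13 is spelled D#–F##–A#–C#–E#–B#.
The 3rd is F##. A minor third above F## is A#.
A# is the chord's 5th.

A#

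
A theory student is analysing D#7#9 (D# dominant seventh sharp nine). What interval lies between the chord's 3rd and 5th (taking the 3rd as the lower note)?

minor 3rd

The chord tones of D#7#9 are D# F## A# C# E##.
That puts F## below A#.
From F## to A#: 3 semitones over a third = minor.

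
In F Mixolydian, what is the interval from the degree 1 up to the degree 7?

minor seventh

The scale runs F G A B♭ C D E♭.
So we need the interval from F up to E♭.
7 letter names make it a seventh; at 10 semitones (a half step narrower than major) the quality is minor.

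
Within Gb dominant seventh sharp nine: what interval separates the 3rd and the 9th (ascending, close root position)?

Spelling the chord: Gb-Bb-Db-Fb-A.
That puts Bb below A.
From Bb to A is 11 semitones, exactly the major seventh.

major seventh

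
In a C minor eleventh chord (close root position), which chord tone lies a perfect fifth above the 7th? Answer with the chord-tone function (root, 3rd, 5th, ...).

Spelling the chord: C Eb G Bb D F.
The 7th is Bb. A perfect fifth above Bb is F.
F is the chord's 11th.

11th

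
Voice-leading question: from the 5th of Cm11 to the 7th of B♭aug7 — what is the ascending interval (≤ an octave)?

minor 2nd

The 5th of Cm11 is G; the 7th of B♭aug7 is A♭.
2 letter names make it a second; at 1 semitone (a half step narrower than major) the quality is minor.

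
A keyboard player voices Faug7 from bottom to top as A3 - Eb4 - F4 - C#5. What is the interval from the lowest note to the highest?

M10

The outer voices are A3 and C#5.
A up to C# spans 10 letter names and 16 semitones — a major tenth.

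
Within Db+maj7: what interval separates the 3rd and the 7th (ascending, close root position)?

The chord tones of Dbmaj7#5 are Db F A C.
The 3rd is F and the 7th is C.
F up to C spans 5 letter names and 7 semitones — a perfect fifth.

perfect fifth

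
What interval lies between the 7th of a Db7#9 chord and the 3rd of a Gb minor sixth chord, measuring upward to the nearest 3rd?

Db7#9 has Cb as its 7th, and Gb minor sixth has Bbb as its 3rd.
Cb up to Bbb is 10 semitones, a half step narrower than a major seventh, so the interval is minor.

minor seventh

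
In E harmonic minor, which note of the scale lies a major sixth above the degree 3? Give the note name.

The scale is E F# G A B C D#.
The degree 3 is G; a major sixth above that is E — scale degree 1.

E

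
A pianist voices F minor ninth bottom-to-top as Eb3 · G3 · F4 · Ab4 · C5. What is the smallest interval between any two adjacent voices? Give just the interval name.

Adjacent intervals: Eb3→G3 = major third; G3→F4 = minor seventh; F4→Ab4 = minor third; Ab4→C5 = major third.
The smallest is F4 to Ab4, a minor third (3 semitones).

m3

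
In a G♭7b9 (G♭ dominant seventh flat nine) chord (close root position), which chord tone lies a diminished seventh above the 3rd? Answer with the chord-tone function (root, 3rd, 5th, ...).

9th

Spelling the chord: G♭-B♭-D♭-F♭-A𝄫.
The 3rd is B♭. A diminished seventh above B♭ is A𝄫.
A𝄫 is the chord's 9th.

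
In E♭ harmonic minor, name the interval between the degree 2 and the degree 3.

Spelling E♭ harmonic minor: E♭ F G♭ A♭ B♭ C♭ D.
That puts F below G♭.
F up to G♭ is 1 semitone, a half step narrower than a major second, so the interval is minor.

minor 2nd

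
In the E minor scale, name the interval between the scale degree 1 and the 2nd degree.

major 2nd

E natural minor: E F♯ G A B C D.
So we need the interval from E up to F♯.
Counting 2 letters and 2 half steps from E gives a major second.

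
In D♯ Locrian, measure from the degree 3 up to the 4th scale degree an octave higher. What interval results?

D♯ locrian: D♯ E F♯ G♯ A B C♯.
So we need the interval from F♯ up to G♯.
Counting 9 letters and 14 half steps from F♯ gives a major ninth.

major ninth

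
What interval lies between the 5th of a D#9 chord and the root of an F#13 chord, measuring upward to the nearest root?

m6

The 5th of D#9 is A#; the root of F#13 is F#.
6 letter names make it a sixth; at 8 semitones (a half step narrower than major) the quality is minor.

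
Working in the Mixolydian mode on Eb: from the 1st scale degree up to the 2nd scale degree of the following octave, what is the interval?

major ninth

Eb mixolydian: Eb F G Ab Bb C Db.
The 1st scale degree is Eb and the degree 2 (up an octave) is F.
Eb up to F spans 9 letter names and 14 semitones — a major ninth.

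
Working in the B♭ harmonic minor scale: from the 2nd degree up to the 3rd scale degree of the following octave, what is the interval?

B♭ harmonic minor: B♭ C D♭ E♭ F G♭ A.
So we need the interval from C up to D♭.
C up to D♭ is 13 semitones, a half step narrower than a major ninth, so the interval is minor.

minor ninth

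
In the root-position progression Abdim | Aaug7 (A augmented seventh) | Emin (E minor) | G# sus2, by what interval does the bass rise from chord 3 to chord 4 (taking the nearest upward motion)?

major third

The roots are E and G#.
From E to G# is 4 semitones, exactly the major third.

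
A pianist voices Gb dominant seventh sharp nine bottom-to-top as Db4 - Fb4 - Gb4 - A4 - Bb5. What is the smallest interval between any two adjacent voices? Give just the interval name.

major 2nd

Adjacent intervals: Db4→Fb4 = minor third; Fb4→Gb4 = major second; Gb4→A4 = augmented second; A4→Bb5 = minor ninth.
The smallest is Fb4 to Gb4, a major second (2 semitones).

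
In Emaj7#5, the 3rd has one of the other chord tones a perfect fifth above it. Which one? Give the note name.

Spelling the chord: E–G♯–B♯–D♯.
The 3rd is G♯. A perfect fifth above G♯ is D♯.
D♯ is the chord's 7th.

D#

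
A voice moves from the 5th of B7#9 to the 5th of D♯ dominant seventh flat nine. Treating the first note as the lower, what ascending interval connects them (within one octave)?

The 5th of B7#9 is F♯; the 5th of D♯ dominant seventh flat nine is A♯.
Counting 3 letters and 4 half steps from F♯ gives a major third.

major third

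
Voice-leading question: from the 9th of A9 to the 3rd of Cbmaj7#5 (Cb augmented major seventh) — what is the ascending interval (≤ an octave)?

The 9th of A9 is B; the 3rd of Cbmaj7#5 (Cb augmented major seventh) is Eb.
From B to Eb: 4 semitones over a fourth = diminished.

d4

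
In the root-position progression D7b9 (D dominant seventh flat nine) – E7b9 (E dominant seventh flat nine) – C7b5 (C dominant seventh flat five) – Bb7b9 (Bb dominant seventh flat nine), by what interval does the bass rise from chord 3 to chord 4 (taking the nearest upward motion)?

The roots are C and Bb.
C up to Bb is 10 semitones, a half step narrower than a major seventh, so the interval is minor.

minor 7th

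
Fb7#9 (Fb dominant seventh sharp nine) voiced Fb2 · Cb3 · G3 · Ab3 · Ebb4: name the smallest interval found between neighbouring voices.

m2

Adjacent intervals: Fb2→Cb3 = perfect fifth; Cb3→G3 = augmented fifth; G3→Ab3 = minor second; Ab3→Ebb4 = diminished fifth.
The smallest is G3 to Ab3, a minor second (1 semitone).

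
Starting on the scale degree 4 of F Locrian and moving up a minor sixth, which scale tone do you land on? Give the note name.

The scale is F G♭ A♭ B♭ C♭ D♭ E♭.
The scale degree 4 is B♭; a minor sixth above that is G♭ — scale degree 2.

Gb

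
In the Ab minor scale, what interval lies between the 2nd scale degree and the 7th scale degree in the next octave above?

Ab natural minor: Ab Bb Cb Db Eb Fb Gb.
The 2nd scale degree is Bb and the scale degree 7 (up an octave) is Gb.
Bb up to Gb is 20 semitones, a half step narrower than a major thirteenth, so the interval is minor.

minor 13th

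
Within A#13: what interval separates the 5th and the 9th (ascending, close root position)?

perfect fifth

A#13 (A# dominant thirteenth): A#–C##–E#–G#–B#–F##.
5th = E#; 9th = B#.
E# up to B# spans 5 letter names and 7 semitones — a perfect fifth.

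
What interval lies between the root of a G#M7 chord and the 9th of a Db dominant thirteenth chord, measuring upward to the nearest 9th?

G#M7 has G# as its root, and Db dominant thirteenth has Eb as its 9th.
6 letter names make it a sixth; at 7 semitones (a whole step narrower than major) the quality is diminished.

d6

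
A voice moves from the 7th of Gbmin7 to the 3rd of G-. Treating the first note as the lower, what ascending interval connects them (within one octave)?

The 7th of Gbmin7 is Fb; the 3rd of G- is Bb.
From Fb to Bb: 6 semitones over a fourth = augmented.

augmented fourth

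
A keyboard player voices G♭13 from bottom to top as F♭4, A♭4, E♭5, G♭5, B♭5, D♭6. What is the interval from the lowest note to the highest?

The outer voices are F♭4 and D♭6.
Counting 13 letters and 21 half steps from F♭ gives a major thirteenth.

major 13th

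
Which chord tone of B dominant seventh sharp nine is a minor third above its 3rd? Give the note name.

F#

Spelling the chord: B, D♯, F♯, A, C𝄪.
The 3rd is D♯. A minor third above D♯ is F♯.
F♯ is the chord's 5th.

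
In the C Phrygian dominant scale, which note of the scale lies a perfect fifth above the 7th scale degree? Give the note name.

F

The scale is C D♭ E F G A♭ B♭.
The 7th scale degree is B♭; a perfect fifth above that is F — scale degree 4.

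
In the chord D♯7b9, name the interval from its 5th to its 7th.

Spelling the chord: D♯, F𝄪, A♯, C♯, E.
That puts A♯ below C♯.
3 letter names make it a third; at 3 semitones (a half step narrower than major) the quality is minor.

m3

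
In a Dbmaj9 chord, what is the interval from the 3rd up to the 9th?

minor seventh

Db major ninth: Db–F–Ab–C–Eb.
3rd = F; 9th = Eb.
7 letter names make it a seventh; at 10 semitones (a half step narrower than major) the quality is minor.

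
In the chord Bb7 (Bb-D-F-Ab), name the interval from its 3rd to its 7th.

So we need the interval from D up to Ab.
5 letter names make it a fifth; at 6 semitones (a half step narrower than perfect) the quality is diminished.
That tritone between 3rd and 7th is what gives the dominant seventh its pull toward resolution.

diminished fifth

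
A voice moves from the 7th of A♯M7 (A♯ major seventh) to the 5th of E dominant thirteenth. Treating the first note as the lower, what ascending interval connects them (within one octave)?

diminished third

A♯M7 (A♯ major seventh) has G𝄪 as its 7th, and E dominant thirteenth has B as its 5th.
3 letter names make it a third; at 2 semitones (a whole step narrower than major) the quality is diminished.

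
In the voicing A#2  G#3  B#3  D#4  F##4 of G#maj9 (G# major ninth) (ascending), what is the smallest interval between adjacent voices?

minor 3rd

Adjacent intervals: A#2→G#3 = minor seventh; G#3→B#3 = major third; B#3→D#4 = minor third; D#4→F##4 = major third.
The smallest is B#3 to D#4, a minor third (3 semitones).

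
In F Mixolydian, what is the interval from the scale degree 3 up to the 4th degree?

minor 2nd

F mixolydian: F G A Bb C D Eb.
The scale degree 3 is A and the 4th scale degree is Bb.
From A to Bb: 1 semitone over a second = minor.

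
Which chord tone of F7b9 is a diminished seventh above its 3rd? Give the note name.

F7b9: F–A–C–E♭–G♭.
The 3rd is A. A diminished seventh above A is G♭.
G♭ is the chord's 9th.

Gb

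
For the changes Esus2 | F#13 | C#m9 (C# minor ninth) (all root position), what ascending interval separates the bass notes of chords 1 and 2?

The roots are E and F#.
Counting 2 letters and 2 half steps from E gives a major second.

major second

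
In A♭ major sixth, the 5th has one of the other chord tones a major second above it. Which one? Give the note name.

Spelling the chord: A♭, C, E♭, F.
The 5th is E♭. A major second above E♭ is F.
F is the chord's 6th.

F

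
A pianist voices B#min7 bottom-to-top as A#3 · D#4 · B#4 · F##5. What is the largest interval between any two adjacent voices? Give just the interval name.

major sixth

Adjacent intervals: A#3→D#4 = perfect fourth; D#4→B#4 = major sixth; B#4→F##5 = perfect fifth.
The largest is D#4 to B#4, a major sixth (9 semitones).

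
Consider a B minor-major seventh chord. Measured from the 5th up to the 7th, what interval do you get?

major third

The chord tones of B minor-major seventh are B D F♯ A♯.
The 5th is F♯ and the 7th is A♯.
F♯ up to A♯ spans 3 letter names and 4 semitones — a major third.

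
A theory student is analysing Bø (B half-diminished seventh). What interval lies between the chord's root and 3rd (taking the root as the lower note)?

Bø: B–D–F–A.
Root = B; 3rd = D.
3 letter names make it a third; at 3 semitones (a half step narrower than major) the quality is minor.

minor third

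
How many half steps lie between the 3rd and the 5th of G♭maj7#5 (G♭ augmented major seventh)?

4

G♭maj7#5 is spelled G♭–B♭–D–F.
B♭ to D is a major third: 4 semitones.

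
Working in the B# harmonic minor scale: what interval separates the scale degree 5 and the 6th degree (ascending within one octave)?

m2

B# harmonic minor: B# C## D# E# F## G# A##.
That puts F## below G#.
From F## to G#: 1 semitone over a second = minor.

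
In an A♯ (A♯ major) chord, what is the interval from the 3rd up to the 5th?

minor 3rd

A♯ major: A♯-C𝄪-E♯.
So we need the interval from C𝄪 up to E♯.
3 letter names make it a third; at 3 semitones (a half step narrower than major) the quality is minor.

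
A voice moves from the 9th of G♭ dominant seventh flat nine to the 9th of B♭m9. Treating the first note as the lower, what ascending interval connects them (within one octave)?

The 9th of G♭ dominant seventh flat nine is A𝄫; the 9th of B♭m9 is C.
A𝄫 up to C is 5 semitones, a half step wider than a major third, so the interval is augmented.

A3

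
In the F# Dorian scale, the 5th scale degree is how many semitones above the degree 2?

5

The scale is F# G# A B C# D# E.
G# up to C# is a perfect fourth — 5 semitones.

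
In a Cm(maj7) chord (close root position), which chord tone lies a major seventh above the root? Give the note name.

The chord tones of Cm(maj7) (C minor-major seventh) are C–Eb–G–B.
The root is C. A major seventh above C is B.
B is the chord's 7th.

B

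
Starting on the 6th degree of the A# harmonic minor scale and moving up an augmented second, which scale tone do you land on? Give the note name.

The scale is A# B# C# D# E# F# G##.
The 6th degree is F#; an augmented second above that is G## — scale degree 7.

G##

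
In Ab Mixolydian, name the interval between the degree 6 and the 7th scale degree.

minor second

Ab mixolydian: Ab Bb C Db Eb F Gb.
The degree 6 is F and the 7th scale degree is Gb.
F up to Gb is 1 semitone, a half step narrower than a major second, so the interval is minor.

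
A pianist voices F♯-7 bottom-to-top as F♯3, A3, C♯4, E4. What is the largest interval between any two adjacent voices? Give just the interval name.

Adjacent intervals: F♯3→A3 = minor third; A3→C♯4 = major third; C♯4→E4 = minor third.
The largest is A3 to C♯4, a major third (4 semitones).

M3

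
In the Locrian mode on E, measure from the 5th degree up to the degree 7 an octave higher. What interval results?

major 10th

The scale runs E F G A B♭ C D.
5th degree = B♭; 7th scale degree (up an octave) = D.
Counting 10 letters and 16 half steps from B♭ gives a major tenth.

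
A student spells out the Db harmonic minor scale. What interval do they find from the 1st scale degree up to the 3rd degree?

minor third

Spelling the Db harmonic minor scale: Db Eb Fb Gb Ab Bbb C.
The 1st scale degree is Db and the scale degree 3 is Fb.
From Db to Fb: 3 semitones over a third = minor.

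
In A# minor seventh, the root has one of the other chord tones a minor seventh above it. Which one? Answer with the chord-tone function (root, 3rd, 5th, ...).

A# minor seventh is spelled A#, C#, E#, G#.
The root is A#. A minor seventh above A# is G#.
G# is the chord's 7th.

7th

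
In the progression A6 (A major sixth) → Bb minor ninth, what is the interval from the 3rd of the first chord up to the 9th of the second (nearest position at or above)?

diminished octave

A6 (A major sixth) has C# as its 3rd, and Bb minor ninth has C as its 9th.
From C# to C: 11 semitones over an octave = diminished.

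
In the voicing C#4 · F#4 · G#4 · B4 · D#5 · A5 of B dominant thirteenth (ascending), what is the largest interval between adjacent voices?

Adjacent intervals: C#4→F#4 = perfect fourth; F#4→G#4 = major second; G#4→B4 = minor third; B4→D#5 = major third; D#5→A5 = diminished fifth.
The largest is D#5 to A5, a diminished fifth (6 semitones).

diminished fifth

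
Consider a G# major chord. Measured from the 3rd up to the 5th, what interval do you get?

minor third

G#maj is spelled G#, B#, D#.
The 3rd is B# and the 5th is D#.
From B# to D#: 3 semitones over a third = minor.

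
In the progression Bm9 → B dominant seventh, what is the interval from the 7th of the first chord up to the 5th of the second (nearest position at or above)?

Bm9 has A as its 7th, and B dominant seventh has F# as its 5th.
A up to F# spans 6 letter names and 9 semitones — a major sixth.

major sixth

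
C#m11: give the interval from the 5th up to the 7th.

The chord tones of C# minor eleventh are C#–E–G#–B–D#–F#.
So we need the interval from G# up to B.
G# up to B is 3 semitones, a half step narrower than a major third, so the interval is minor.

minor third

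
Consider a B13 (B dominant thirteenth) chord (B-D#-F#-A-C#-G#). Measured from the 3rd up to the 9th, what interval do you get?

minor 7th

That puts D# below C#.
7 letter names make it a seventh; at 10 semitones (a half step narrower than major) the quality is minor.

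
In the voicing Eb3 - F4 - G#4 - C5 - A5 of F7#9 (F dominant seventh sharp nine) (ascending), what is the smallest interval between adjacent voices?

Adjacent intervals: Eb3→F4 = major ninth; F4→G#4 = augmented second; G#4→C5 = diminished fourth; C5→A5 = major sixth.
The smallest is F4 to G#4, an augmented second (3 semitones).

A2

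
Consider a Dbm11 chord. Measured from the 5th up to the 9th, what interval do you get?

perfect fifth

Dbm11 (Db minor eleventh): Db Fb Ab Cb Eb Gb.
The 5th is Ab and the 9th is Eb.
From Ab to Eb is 7 semitones, exactly the perfect fifth.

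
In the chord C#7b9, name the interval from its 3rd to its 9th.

d7

Spelling the chord: C#, E#, G#, B, D.
That puts E# below D.
From E# to D: 9 semitones over a seventh = diminished.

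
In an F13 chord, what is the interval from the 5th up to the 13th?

The chord tones of F13 are F, A, C, Eb, G, D.
That puts C below D.
From C to D is 14 semitones, exactly the major ninth.

M9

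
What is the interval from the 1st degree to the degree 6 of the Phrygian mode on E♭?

E♭ phrygian: E♭ F♭ G♭ A♭ B♭ C♭ D♭.
That puts E♭ below C♭.
E♭ up to C♭ is 8 semitones, a half step narrower than a major sixth, so the interval is minor.

minor sixth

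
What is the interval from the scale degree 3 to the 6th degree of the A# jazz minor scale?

augmented fourth

The scale runs A# B# C# D# E# F## G##.
The scale degree 3 is C# and the degree 6 is F##.
C# up to F## is 6 semitones, a half step wider than a perfect fourth, so the interval is augmented.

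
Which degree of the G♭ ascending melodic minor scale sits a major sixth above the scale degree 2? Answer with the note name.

F

The scale is G♭ A♭ B𝄫 C♭ D♭ E♭ F.
The scale degree 2 is A♭; a major sixth above that is F — scale degree 7.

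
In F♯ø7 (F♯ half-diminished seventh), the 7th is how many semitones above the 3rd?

The chord tones of F♯ø (F♯ half-diminished seventh) are F♯–A–C–E.
A to E is a perfect fifth: 7 semitones.

7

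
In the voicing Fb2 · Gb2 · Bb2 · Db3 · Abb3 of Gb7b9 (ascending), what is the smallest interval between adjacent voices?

Adjacent intervals: Fb2→Gb2 = major second; Gb2→Bb2 = major third; Bb2→Db3 = minor third; Db3→Abb3 = diminished fifth.
The smallest is Fb2 to Gb2, a major second (2 semitones).

major second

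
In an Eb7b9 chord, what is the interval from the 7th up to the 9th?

minor third

The chord tones of Eb7b9 are Eb, G, Bb, Db, Fb.
So we need the interval from Db up to Fb.
3 letter names make it a third; at 3 semitones (a half step narrower than major) the quality is minor.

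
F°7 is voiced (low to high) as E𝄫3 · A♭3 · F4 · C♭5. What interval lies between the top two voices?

diminished fifth

Those voices are F4 and C♭5.
5 letter names make it a fifth; at 6 semitones (a half step narrower than perfect) the quality is diminished.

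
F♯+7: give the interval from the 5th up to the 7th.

The chord tones of F♯+7 (F♯ augmented seventh) are F♯–A♯–C𝄪–E.
5th = C𝄪; 7th = E.
C𝄪 up to E is 2 semitones, a whole step narrower than a major third, so the interval is diminished.

diminished third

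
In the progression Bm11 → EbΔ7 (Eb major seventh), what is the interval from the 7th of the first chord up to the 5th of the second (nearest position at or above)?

minor second

Bm11 has A as its 7th, and EbΔ7 (Eb major seventh) has Bb as its 5th.
A up to Bb is 1 semitone, a half step narrower than a major second, so the interval is minor.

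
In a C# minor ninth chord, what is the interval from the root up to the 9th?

C#m9 is spelled C# E G# B D#.
Root = C#; 9th = D#.
C# up to D# spans 9 letter names and 14 semitones — a major ninth.

major ninth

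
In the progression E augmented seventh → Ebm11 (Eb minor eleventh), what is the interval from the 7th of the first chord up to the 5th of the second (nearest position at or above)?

m6

E augmented seventh has D as its 7th, and Ebm11 (Eb minor eleventh) has Bb as its 5th.
From D to Bb: 8 semitones over a sixth = minor.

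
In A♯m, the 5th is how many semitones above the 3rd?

A♯ minor: A♯–C♯–E♯.
C♯ to E♯ is a major third: 4 semitones.

4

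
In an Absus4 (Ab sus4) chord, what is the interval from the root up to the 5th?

perfect fifth

Absus4: Ab Db Eb.
So we need the interval from Ab up to Eb.
From Ab to Eb is 7 semitones, exactly the perfect fifth.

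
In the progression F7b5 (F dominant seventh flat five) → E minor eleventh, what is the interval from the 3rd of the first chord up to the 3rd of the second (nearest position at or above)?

minor seventh

The 3rd of F7b5 (F dominant seventh flat five) is A; the 3rd of E minor eleventh is G.
From A to G: 10 semitones over a seventh = minor.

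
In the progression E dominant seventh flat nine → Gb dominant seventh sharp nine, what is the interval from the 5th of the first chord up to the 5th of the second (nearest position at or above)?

The 5th of E dominant seventh flat nine is B; the 5th of Gb dominant seventh sharp nine is Db.
From B to Db: 2 semitones over a third = diminished.

diminished 3rd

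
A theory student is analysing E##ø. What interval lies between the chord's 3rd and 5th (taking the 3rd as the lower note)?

minor third

The chord tones of E## half-diminished seventh are E## G## B# D##.
3rd = G##; 5th = B#.
G## up to B# is 3 semitones, a half step narrower than a major third, so the interval is minor.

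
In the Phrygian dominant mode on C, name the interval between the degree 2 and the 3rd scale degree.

Spelling the Phrygian dominant mode on C: C Db E F G Ab Bb.
The degree 2 is Db and the 3rd degree is E.
2 letter names make it a second; at 3 semitones (a half step wider than major) the quality is augmented.

augmented second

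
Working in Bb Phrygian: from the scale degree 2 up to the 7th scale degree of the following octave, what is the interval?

The scale runs Bb Cb Db Eb F Gb Ab.
The scale degree 2 is Cb and the 7th scale degree (up an octave) is Ab.
Counting 13 letters and 21 half steps from Cb gives a major thirteenth.

major thirteenth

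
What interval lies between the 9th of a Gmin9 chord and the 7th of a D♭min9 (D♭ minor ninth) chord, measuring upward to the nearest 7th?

d3

The 9th of Gmin9 is A; the 7th of D♭min9 (D♭ minor ninth) is C♭.
3 letter names make it a third; at 2 semitones (a whole step narrower than major) the quality is diminished.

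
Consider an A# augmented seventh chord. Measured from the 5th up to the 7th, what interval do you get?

d3

Spelling the chord: A#-C##-E##-G#.
5th = E##; 7th = G#.
E## up to G# is 2 semitones, a whole step narrower than a major third, so the interval is diminished.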